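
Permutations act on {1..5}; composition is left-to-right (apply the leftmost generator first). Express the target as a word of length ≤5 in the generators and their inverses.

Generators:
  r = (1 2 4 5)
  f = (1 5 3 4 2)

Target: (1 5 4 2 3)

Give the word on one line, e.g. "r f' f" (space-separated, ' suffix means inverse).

  after r': (1 5 4 2)
  after r': (1 4)(2 5)
  after r': (1 2 4 5)
  after f': (1 4)(2 3 5)
  after r: (1 5 4 2 3)

r' r' r' f' r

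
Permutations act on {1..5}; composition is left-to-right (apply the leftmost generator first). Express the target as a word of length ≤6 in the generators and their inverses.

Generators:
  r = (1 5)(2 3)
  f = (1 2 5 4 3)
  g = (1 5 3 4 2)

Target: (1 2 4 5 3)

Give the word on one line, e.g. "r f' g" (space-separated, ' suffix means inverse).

g' r' g' f'

  after g': (1 2 4 3 5)
  after r': (1 3)(2 4)
  after g': (1 5)(2 3)
  after f': (1 2 4 5 3)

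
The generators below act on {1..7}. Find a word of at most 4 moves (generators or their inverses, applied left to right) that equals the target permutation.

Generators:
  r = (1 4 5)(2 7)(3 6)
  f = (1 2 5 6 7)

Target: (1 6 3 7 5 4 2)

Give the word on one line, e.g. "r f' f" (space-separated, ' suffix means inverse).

r' f

  after r': (1 5 4)(2 7)(3 6)
  after f: (1 6 3 7 5 4 2)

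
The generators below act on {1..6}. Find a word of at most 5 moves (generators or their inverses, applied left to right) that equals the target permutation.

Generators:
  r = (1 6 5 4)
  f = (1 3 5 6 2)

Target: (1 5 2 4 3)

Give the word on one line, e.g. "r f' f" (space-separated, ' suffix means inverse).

  after f': (1 2 6 5 3)
  after r: (1 2 5 3 6 4)
  after r: (1 2 4 6)(3 5)
  after f': (1 6 2 4 5)
  after f': (1 5 2 4 3)

f' r r f' f'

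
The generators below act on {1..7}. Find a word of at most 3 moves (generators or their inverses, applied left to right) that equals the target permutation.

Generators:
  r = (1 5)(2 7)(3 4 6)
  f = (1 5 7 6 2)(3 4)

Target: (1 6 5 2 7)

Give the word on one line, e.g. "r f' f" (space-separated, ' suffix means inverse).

f' f'

  after f': (1 2 6 7 5)(3 4)
  after f': (1 6 5 2 7)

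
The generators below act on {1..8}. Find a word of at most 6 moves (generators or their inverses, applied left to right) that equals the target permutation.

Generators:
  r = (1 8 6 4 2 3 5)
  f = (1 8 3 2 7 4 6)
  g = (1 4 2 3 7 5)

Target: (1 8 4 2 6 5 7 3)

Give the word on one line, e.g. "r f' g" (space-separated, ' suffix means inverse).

  after f': (1 6 4 7 2 3 8)
  after f': (1 4 2 8 6 7 3)
  after g': (2 8 6 3 5 7)
  after r: (1 8 4 2 6 5 7 3)

f' f' g' r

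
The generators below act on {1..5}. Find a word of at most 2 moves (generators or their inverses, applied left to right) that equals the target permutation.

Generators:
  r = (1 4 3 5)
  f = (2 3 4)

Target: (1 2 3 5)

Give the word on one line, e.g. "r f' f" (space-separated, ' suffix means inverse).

r f

  after r: (1 4 3 5)
  after f: (1 2 3 5)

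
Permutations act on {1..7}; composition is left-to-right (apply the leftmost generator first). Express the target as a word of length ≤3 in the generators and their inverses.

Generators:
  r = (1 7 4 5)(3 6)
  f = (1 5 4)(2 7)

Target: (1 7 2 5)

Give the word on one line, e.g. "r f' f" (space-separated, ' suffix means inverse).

  after f: (1 5 4)(2 7)
  after r': (1 4 5 7 2)(3 6)
  after r': (1 7 2 5)

f r' r'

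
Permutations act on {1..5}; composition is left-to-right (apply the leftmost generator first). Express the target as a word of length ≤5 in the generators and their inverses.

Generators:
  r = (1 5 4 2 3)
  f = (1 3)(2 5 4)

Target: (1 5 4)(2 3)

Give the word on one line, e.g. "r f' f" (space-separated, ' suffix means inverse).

r f r'

  after r: (1 5 4 2 3)
  after f: (1 4 5 2)
  after r': (1 5 4)(2 3)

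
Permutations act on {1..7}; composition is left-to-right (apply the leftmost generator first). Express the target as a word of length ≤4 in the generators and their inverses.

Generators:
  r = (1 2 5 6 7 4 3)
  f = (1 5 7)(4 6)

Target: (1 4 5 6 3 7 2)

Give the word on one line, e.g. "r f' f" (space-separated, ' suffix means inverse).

f r f'

  after f: (1 5 7)(4 6)
  after r: (1 6 3)(2 5 4 7)
  after f': (1 4 5 6 3 7 2)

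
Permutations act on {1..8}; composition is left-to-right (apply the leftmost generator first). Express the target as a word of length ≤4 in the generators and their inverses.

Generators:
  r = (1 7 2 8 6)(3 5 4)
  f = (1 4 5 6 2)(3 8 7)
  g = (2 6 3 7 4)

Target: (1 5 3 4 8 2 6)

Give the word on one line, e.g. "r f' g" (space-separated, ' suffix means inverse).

  after g: (2 6 3 7 4)
  after r': (1 6 4 7 5 3)(2 8)
  after f': (1 5 7 4 8 6)(2 3)
  after g': (1 5 3 4 8 2 6)

g r' f' g'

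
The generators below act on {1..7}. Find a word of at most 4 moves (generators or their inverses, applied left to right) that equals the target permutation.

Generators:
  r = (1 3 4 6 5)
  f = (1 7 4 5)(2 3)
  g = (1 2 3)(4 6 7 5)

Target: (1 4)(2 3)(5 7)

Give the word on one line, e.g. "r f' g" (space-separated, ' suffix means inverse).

  after r': (1 5 6 4 3)
  after g: (1 4)(2 3)(5 7)

r' g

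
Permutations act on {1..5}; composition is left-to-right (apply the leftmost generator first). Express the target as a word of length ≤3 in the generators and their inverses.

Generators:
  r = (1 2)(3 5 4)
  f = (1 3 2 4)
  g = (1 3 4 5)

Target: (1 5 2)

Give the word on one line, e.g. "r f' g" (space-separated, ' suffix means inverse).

g r

  after g: (1 3 4 5)
  after r: (1 5 2)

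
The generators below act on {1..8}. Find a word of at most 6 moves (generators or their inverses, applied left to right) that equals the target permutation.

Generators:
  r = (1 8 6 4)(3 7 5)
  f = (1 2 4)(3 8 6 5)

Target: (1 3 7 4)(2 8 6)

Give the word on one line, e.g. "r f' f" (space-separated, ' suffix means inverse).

r f' r' r' r'

  after r: (1 8 6 4)(3 7 5)
  after f': (1 3 7 6 2)
  after r': (1 5 7 8)(2 4 6)
  after r': (1 7)(2 6)(3 5)(4 8)
  after r': (1 3 7 4)(2 8 6)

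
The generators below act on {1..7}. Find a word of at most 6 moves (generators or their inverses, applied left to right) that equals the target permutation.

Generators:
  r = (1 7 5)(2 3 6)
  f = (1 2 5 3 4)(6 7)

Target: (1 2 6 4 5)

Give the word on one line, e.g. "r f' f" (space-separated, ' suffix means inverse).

  after f': (1 4 3 5 2)(6 7)
  after r': (1 4 2 5 6)(3 7)
  after f': (1 3 6 4)(5 7)
  after r': (1 2 6 4 5)

f' r' f' r'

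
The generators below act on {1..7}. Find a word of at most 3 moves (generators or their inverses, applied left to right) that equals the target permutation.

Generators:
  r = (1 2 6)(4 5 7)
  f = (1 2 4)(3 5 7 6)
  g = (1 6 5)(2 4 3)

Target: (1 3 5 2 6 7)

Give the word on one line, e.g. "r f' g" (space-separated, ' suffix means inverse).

f' g

  after f': (1 4 2)(3 6 7 5)
  after g: (1 3 5 2 6 7)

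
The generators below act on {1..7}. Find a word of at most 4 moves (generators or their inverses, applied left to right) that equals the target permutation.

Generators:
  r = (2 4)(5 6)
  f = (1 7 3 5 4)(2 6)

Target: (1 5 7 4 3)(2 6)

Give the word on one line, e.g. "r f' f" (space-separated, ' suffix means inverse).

f f f

  after f: (1 7 3 5 4)(2 6)
  after f: (1 3 4 7 5)
  after f: (1 5 7 4 3)(2 6)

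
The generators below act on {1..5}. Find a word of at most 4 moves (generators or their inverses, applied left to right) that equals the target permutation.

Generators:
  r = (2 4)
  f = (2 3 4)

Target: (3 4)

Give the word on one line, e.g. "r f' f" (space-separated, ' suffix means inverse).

r f

  after r: (2 4)
  after f: (3 4)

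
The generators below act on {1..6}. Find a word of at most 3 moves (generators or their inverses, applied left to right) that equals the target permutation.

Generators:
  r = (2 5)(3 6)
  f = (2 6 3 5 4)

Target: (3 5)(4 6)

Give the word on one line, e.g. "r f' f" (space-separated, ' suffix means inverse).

  after f': (2 4 5 3 6)
  after f': (2 5 6 4 3)
  after r: (3 5)(4 6)

f' f' r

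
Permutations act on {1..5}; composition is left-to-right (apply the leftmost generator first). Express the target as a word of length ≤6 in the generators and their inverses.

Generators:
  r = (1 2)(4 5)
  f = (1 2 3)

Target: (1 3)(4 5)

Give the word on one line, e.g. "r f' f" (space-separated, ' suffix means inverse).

  after f': (1 3 2)
  after r: (1 3)(4 5)
  after r: (1 3 2)
  after r: (1 3)(4 5)

f' r r r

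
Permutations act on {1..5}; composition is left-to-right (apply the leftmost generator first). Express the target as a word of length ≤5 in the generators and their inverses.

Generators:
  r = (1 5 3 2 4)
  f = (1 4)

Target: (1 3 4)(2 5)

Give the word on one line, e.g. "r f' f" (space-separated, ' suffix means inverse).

  after r: (1 5 3 2 4)
  after f: (1 5 3 2)
  after r: (1 3 4)(2 5)

r f r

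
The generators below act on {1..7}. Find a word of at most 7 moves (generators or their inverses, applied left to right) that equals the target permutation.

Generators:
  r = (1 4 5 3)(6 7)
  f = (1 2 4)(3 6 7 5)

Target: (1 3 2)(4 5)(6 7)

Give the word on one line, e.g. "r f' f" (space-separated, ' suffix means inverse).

r' f r f r

  after r': (1 3 5 4)(6 7)
  after f: (1 6 5)(2 4)
  after r: (1 7 6 3)(2 5 4)
  after f: (1 5)(2 3)
  after r: (1 3 2)(4 5)(6 7)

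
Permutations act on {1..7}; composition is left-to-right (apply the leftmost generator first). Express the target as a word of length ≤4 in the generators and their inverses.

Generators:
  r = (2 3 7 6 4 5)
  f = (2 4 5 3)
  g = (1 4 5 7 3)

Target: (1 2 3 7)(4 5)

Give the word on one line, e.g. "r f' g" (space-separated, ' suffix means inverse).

f' g' f g

  after f': (2 3 5 4)
  after g': (1 3 4 2 7 5)
  after f: (1 2 7 3 5)
  after g: (1 2 3 7)(4 5)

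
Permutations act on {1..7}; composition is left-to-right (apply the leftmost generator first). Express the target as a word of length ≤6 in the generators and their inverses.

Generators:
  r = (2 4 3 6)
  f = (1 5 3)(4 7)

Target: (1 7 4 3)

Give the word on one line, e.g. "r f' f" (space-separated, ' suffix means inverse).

r f f r' f

  after r: (2 4 3 6)
  after f: (1 5 3 6 2 7 4)
  after f: (1 3 6 2 4 5)
  after r': (1 4 5)
  after f: (1 7 4 3)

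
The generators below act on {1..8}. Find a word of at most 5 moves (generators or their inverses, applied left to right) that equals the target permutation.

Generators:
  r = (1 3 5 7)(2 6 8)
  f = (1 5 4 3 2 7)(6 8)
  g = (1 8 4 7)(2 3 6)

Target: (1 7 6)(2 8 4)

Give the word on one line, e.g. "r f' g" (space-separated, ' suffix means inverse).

  after g': (1 7 4 8)(2 6 3)
  after f: (2 8 5 4 6)(3 7)
  after f: (1 5 3)(2 6 7)(4 8)
  after r: (1 7 6)(2 8 4)

g' f f r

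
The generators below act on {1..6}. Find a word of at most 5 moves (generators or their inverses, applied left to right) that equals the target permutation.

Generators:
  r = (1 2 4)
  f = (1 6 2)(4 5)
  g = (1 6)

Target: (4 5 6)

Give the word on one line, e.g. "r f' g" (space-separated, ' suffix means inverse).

f g' r f' f'

  after f: (1 6 2)(4 5)
  after g': (2 6)(4 5)
  after r: (1 2 6 4 5)
  after f': (1 6 5 2)
  after f': (4 5 6)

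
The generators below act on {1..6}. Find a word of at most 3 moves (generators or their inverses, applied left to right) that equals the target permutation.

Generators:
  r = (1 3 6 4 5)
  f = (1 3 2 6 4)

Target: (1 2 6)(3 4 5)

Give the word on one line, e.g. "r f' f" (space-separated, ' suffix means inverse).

  after r: (1 3 6 4 5)
  after f: (1 2 6)(3 4 5)

r f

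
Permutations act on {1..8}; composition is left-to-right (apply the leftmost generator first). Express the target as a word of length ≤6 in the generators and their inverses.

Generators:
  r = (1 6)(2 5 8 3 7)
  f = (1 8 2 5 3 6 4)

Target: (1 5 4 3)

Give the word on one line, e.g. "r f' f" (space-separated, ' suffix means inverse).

r f' r' f r

  after r: (1 6)(2 5 8 3 7)
  after f': (1 3 7 8 5)(4 6)
  after r': (1 8 2 7 5 6 4)
  after f: (1 2 7 3 6)(4 8 5)
  after r: (1 5 4 3)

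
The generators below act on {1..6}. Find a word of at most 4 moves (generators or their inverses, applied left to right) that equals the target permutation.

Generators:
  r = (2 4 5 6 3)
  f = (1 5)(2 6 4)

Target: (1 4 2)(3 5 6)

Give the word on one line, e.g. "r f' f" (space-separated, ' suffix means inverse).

f' r f' r

  after f': (1 5)(2 4 6)
  after r: (1 6 4 3 2 5)
  after f': (1 2)(3 4)
  after r: (1 4 2)(3 5 6)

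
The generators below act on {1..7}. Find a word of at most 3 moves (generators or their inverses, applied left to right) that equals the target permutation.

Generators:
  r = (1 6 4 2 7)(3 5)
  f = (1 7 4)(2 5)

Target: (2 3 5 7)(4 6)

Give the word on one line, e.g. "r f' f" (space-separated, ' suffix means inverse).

  after f: (1 7 4)(2 5)
  after r: (2 3 5 7)(4 6)

f r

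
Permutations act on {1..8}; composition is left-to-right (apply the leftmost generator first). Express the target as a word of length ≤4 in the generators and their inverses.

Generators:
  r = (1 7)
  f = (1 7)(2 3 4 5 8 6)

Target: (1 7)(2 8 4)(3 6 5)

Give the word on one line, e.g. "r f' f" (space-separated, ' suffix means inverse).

f' f' r'

  after f': (1 7)(2 6 8 5 4 3)
  after f': (2 8 4)(3 6 5)
  after r': (1 7)(2 8 4)(3 6 5)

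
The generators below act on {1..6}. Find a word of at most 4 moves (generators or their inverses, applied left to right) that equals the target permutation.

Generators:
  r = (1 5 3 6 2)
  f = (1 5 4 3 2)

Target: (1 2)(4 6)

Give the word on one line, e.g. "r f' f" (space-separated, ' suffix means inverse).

  after r': (1 2 6 3 5)
  after f': (1 3)(2 6 4 5)
  after r: (1 6 4 3 5)
  after r: (1 2)(4 6)

r' f' r r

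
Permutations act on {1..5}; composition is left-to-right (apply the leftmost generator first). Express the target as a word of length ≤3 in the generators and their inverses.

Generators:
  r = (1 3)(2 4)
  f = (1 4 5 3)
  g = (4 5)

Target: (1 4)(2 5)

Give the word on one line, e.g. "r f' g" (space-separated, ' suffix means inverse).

  after f': (1 3 5 4)
  after r': (2 4 3 5)
  after f: (1 4)(2 5)

f' r' f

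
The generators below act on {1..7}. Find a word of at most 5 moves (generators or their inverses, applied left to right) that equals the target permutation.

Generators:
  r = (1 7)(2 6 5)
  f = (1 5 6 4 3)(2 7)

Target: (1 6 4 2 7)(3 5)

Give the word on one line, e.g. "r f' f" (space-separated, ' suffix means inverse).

f r' f r f'

  after f: (1 5 6 4 3)(2 7)
  after r': (1 6 4 3 7 5 2)
  after f: (1 4)(2 5 7 6 3)
  after r: (1 4 7 5)(3 6)
  after f': (1 6 4 2 7)(3 5)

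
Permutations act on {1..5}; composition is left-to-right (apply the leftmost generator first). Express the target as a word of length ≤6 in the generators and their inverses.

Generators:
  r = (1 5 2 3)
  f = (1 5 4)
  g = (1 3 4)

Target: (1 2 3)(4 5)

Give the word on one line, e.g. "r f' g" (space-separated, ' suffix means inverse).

  after f: (1 5 4)
  after r': (2 5 4 3)
  after r': (1 3 5 4 2)
  after r': (1 2 3)(4 5)

f r' r' r'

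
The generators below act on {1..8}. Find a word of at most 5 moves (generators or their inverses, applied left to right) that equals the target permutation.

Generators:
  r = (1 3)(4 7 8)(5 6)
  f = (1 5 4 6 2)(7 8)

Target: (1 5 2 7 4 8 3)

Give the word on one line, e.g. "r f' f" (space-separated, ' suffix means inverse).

  after r': (1 3)(4 8 7)(5 6)
  after r': (4 7 8)
  after f': (1 2 6 4 8 5)
  after f': (1 6 5 2 4 7 8)
  after r: (1 5 2 7 4 8 3)

r' r' f' f' r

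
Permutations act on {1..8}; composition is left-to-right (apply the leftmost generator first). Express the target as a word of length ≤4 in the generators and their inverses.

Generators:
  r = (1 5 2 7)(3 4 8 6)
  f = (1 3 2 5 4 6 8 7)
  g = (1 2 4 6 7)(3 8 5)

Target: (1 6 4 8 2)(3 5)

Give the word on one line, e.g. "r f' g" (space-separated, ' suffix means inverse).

f r'

  after f: (1 3 2 5 4 6 8 7)
  after r': (1 6 4 8 2)(3 5)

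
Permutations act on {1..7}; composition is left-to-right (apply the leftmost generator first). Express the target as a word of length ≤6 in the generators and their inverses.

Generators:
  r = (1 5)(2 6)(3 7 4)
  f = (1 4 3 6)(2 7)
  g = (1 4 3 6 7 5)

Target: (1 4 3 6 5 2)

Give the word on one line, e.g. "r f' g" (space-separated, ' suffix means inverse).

g r' g' f' g'

  after g: (1 4 3 6 7 5)
  after r': (1 7)(2 6 3)
  after g': (1 6 4)(2 3)(5 7)
  after f': (1 3 7 5 2 4 6)
  after g': (1 4 3 6 5 2)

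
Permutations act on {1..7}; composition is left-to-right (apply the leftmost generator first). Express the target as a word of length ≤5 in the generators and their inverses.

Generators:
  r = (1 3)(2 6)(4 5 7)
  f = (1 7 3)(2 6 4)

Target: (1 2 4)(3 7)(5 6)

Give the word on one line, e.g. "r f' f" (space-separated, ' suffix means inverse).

r' f' r f

  after r': (1 3)(2 6)(4 7 5)
  after f': (1 7 5 6 4)
  after r: (1 4 3)(2 6 5)
  after f: (1 2 4)(3 7)(5 6)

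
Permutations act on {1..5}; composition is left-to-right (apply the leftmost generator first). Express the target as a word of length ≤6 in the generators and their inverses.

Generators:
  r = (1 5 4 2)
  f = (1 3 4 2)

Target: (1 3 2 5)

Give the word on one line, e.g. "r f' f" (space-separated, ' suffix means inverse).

  after f': (1 2 4 3)
  after r: (3 5 4)
  after f': (1 2 4)(3 5)
  after r': (1 4 2 5 3)
  after f': (1 3 2 5)

f' r f' r' f'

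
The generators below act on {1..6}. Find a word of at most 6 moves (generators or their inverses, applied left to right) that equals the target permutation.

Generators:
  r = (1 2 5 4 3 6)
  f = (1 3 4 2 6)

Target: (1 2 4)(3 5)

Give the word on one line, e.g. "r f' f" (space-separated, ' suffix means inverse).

  after f: (1 3 4 2 6)
  after r': (1 4)(2 3 5)
  after r': (1 5)(2 4 6 3)
  after f': (1 5 6)(2 3 4)
  after r': (1 2 4)(3 5)

f r' r' f' r'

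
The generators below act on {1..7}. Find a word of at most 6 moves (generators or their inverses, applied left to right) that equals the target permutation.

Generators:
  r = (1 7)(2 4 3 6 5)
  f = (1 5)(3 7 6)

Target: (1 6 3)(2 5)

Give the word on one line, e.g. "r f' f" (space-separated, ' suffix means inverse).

f' r f' r' r'

  after f': (1 5)(3 6 7)
  after r: (1 2 4 3 5 7 6)
  after f': (1 2 4 6 5 3)
  after r': (1 5 4 3 7)
  after r': (1 6 3)(2 5)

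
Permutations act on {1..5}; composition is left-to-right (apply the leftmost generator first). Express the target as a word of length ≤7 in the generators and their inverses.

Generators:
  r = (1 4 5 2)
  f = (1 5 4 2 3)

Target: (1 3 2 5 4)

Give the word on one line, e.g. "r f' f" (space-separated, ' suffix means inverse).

  after f': (1 3 2 4 5)
  after r: (1 3)(2 5 4)
  after f: (2 4 3 5)
  after r': (1 2)(3 4)
  after f: (1 3 2 5 4)

f' r f r' f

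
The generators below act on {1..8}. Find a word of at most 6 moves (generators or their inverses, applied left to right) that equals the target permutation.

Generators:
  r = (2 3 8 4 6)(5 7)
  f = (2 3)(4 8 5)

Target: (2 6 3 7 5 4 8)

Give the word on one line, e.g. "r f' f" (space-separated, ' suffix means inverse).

  after r: (2 3 8 4 6)(5 7)
  after r: (2 8 6 3 4)
  after f': (2 4 3 5 8 6)
  after r: (2 6 3 7 5 4 8)

r r f' r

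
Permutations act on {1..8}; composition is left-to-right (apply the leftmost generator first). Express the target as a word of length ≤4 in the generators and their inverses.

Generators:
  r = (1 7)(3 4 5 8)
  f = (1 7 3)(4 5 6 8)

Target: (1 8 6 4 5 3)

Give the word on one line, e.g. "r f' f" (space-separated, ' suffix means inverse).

f' r'

  after f': (1 3 7)(4 8 6 5)
  after r': (1 8 6 4 5 3)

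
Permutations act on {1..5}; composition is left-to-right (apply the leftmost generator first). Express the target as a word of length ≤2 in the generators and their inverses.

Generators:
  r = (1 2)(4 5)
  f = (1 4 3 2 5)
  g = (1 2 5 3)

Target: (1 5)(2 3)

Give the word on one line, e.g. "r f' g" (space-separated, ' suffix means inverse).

  after g': (1 3 5 2)
  after g': (1 5)(2 3)

g' g'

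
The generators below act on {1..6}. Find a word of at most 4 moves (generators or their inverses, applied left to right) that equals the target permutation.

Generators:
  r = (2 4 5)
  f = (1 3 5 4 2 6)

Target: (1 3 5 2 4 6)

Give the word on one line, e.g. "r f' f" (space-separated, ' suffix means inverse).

r' f

  after r': (2 5 4)
  after f: (1 3 5 2 4 6)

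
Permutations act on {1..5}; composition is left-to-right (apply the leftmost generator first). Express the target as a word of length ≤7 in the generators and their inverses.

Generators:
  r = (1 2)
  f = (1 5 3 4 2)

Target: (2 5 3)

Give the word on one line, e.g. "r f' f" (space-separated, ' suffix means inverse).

  after r': (1 2)
  after f: (2 5 3 4)
  after f: (1 5 4)(2 3)
  after r': (1 5 4 2 3)
  after f': (2 5 3)

r' f f r' f'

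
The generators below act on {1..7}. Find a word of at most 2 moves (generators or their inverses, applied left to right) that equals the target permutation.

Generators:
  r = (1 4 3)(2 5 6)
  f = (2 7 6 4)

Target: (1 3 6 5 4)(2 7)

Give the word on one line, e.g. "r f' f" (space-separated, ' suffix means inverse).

r' f'

  after r': (1 3 4)(2 6 5)
  after f': (1 3 6 5 4)(2 7)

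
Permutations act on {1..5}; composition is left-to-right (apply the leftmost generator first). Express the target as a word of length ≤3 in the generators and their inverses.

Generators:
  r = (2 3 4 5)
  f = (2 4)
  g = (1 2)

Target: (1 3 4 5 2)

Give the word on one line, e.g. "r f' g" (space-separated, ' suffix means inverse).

  after g': (1 2)
  after r: (1 3 4 5 2)

g' r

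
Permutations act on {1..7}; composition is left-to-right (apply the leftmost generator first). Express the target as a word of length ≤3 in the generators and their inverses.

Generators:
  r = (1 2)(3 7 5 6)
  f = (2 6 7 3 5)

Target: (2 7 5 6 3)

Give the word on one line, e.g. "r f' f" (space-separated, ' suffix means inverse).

f f

  after f: (2 6 7 3 5)
  after f: (2 7 5 6 3)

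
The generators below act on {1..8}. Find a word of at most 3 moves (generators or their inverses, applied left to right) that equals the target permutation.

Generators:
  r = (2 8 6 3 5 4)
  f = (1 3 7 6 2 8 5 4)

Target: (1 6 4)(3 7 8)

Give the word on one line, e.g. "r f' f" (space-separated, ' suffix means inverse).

f r'

  after f: (1 3 7 6 2 8 5 4)
  after r': (1 6 4)(3 7 8)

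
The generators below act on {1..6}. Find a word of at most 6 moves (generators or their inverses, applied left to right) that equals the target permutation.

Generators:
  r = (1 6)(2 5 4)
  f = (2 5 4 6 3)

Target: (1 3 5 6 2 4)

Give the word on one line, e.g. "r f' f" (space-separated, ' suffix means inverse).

  after f: (2 5 4 6 3)
  after r': (1 6 3 4)
  after r': (2 4 6 3 5)
  after r': (1 6 3 2 5 4)
  after f: (1 3 5 6 2 4)

f r' r' r' f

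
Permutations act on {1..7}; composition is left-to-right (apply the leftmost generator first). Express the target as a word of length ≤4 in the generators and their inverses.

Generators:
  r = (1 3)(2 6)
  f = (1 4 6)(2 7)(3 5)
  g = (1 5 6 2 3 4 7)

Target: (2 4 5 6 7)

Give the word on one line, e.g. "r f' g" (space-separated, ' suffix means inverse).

  after f: (1 4 6)(2 7)(3 5)
  after g': (1 3)(2 4 5)(6 7)
  after r: (2 4 5 6 7)

f g' r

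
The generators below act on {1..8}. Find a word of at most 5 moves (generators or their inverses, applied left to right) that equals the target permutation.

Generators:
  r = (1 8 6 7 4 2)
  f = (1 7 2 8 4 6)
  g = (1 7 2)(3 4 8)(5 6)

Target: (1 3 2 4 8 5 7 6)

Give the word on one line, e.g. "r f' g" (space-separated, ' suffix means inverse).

r g r

  after r: (1 8 6 7 4 2)
  after g: (1 3 4)(2 7 8 5 6)
  after r: (1 3 2 4 8 5 7 6)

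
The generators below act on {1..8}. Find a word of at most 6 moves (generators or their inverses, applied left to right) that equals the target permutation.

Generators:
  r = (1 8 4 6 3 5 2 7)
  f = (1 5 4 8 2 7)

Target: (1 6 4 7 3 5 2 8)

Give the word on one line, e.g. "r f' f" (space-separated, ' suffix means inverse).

r' f' f' r r

  after r': (1 7 2 5 3 6 4 8)
  after f': (1 2)(3 6 5)(7 8)
  after f': (1 8 2 7 4 5 3 6)
  after r: (1 4 2)(6 8 7)
  after r: (1 6 4 7 3 5 2 8)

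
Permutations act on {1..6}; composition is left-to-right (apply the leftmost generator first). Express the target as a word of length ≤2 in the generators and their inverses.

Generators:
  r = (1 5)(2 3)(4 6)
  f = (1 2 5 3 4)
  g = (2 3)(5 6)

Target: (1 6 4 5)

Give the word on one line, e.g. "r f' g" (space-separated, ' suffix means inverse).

r g'

  after r: (1 5)(2 3)(4 6)
  after g': (1 6 4 5)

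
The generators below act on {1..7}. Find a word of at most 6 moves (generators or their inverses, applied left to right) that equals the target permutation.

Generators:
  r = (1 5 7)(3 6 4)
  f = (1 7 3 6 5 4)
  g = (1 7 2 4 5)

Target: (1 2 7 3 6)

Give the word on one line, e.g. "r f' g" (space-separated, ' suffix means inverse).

g' f' r' f' g

  after g': (1 5 4 2 7)
  after f': (1 6 3 7 4 2)
  after r': (1 3 5)(2 7 6 4)
  after f': (1 7 3 6 5 4 2)
  after g: (1 2 7 3 6)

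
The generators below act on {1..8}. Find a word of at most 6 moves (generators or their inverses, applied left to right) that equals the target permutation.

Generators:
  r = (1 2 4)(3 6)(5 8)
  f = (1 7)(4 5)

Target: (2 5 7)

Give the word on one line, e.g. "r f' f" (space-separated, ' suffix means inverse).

  after f': (1 7)(4 5)
  after r': (1 7 4 8 5 2)(3 6)
  after r': (1 7 2 4 5)
  after f: (2 5 7)

f' r' r' f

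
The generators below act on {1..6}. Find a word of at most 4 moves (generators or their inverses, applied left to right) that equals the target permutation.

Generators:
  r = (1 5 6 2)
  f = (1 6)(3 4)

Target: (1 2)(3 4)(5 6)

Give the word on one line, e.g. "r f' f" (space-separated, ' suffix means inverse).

  after r: (1 5 6 2)
  after f': (1 5)(2 6)(3 4)
  after r': (2 5)(3 4)
  after r': (1 2)(3 4)(5 6)

r f' r' r'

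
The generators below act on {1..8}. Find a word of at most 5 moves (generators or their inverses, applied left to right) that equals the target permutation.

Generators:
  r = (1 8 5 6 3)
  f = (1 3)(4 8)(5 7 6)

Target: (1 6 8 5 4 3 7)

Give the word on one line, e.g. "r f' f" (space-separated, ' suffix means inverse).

r' f' r r r

  after r': (1 3 6 5 8)
  after f': (3 7 5 4 8)
  after r: (1 8)(3 7 6)(4 5)
  after r: (1 5 4 6)(3 7)
  after r: (1 6 8 5 4 3 7)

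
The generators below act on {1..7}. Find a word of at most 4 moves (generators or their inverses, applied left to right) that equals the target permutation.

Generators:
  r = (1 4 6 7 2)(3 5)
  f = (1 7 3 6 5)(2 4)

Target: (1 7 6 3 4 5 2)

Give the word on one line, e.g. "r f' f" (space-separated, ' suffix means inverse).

r' f r' f

  after r': (1 2 7 6 4)(3 5)
  after f: (1 4 7 5 6 2 3)
  after r': (2 5 4 6 7 3)
  after f: (1 7 6 3 4 5 2)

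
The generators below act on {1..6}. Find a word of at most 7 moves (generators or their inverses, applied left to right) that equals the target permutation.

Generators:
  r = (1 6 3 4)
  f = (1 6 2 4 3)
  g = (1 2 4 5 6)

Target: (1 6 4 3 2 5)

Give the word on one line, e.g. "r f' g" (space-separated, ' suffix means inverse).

r g' f' f' g

  after r: (1 6 3 4)
  after g': (1 5 4 6 3 2)
  after f': (1 5 2 3 6 4)
  after f': (1 5 6 2 4 3)
  after g: (1 6 4 3 2 5)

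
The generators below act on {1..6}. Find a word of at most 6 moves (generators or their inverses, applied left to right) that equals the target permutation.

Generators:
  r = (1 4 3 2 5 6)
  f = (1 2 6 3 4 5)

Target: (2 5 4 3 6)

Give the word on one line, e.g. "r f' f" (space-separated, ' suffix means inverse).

  after f: (1 2 6 3 4 5)
  after f: (1 6 4)(2 3 5)
  after r': (1 5 3 2 4 6)
  after f: (2 5 4 3 6)

f f r' f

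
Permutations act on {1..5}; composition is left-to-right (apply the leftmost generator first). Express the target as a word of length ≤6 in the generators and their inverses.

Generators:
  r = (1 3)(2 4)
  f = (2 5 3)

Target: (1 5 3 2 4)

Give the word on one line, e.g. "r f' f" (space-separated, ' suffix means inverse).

f r' f' r

  after f: (2 5 3)
  after r': (1 3 4 2 5)
  after f': (1 5)(3 4)
  after r: (1 5 3 2 4)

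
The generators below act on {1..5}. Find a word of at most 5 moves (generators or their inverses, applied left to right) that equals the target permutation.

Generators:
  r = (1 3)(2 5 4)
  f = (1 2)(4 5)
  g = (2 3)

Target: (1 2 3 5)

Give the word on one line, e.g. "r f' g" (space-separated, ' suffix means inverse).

  after g': (2 3)
  after r: (1 3 5 4 2)
  after r: (2 3 4 5)
  after f: (1 2 3 5)

g' r r f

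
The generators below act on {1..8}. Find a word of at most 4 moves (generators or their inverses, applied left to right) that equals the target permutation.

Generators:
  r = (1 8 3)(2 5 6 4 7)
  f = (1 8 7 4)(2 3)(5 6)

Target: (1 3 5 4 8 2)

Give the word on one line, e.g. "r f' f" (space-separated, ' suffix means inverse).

  after f': (1 4 7 8)(2 3)(5 6)
  after f': (1 7)(4 8)
  after f': (1 8 7 4)(2 3)(5 6)
  after r: (1 3 5 4 8 2)

f' f' f' r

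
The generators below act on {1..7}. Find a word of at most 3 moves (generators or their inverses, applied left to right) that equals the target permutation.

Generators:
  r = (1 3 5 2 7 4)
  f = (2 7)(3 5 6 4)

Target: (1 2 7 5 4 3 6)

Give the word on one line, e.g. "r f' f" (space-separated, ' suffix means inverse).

r f r

  after r: (1 3 5 2 7 4)
  after f: (1 5 7 3 6 4)
  after r: (1 2 7 5 4 3 6)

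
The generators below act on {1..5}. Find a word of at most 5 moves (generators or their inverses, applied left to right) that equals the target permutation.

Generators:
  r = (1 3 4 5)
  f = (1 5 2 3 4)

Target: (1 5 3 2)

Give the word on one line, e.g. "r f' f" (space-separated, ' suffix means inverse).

  after f: (1 5 2 3 4)
  after r': (1 4 5 2)
  after r': (1 3)(2 5)
  after r': (2 4 3 5)
  after f: (1 5 3 2)

f r' r' r' f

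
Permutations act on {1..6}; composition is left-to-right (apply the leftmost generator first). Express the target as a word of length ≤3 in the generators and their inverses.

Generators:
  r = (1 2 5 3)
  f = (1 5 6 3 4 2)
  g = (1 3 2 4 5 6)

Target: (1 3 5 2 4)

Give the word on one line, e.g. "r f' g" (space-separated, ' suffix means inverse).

g' f

  after g': (1 6 5 4 2 3)
  after f: (1 3 5 2 4)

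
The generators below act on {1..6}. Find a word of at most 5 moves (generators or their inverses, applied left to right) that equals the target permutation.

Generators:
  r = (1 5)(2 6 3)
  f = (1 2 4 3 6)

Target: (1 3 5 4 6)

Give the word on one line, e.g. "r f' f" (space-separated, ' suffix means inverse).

f r f f r'

  after f: (1 2 4 3 6)
  after r: (1 6 5)(2 4)
  after f: (2 3 6 5)
  after f: (1 2 6 5 4 3)
  after r': (1 3 5 4 6)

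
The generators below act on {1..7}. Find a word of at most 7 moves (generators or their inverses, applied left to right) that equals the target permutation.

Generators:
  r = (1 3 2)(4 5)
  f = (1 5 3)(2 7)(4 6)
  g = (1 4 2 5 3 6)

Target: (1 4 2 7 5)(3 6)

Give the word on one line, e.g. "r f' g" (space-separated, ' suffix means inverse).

  after g: (1 4 2 5 3 6)
  after f': (1 6 3 4 7 2)
  after r: (1 6 2 3 5 4 7)
  after r: (1 6)(3 4 7)
  after f': (1 4 2 7 5)(3 6)

g f' r r f'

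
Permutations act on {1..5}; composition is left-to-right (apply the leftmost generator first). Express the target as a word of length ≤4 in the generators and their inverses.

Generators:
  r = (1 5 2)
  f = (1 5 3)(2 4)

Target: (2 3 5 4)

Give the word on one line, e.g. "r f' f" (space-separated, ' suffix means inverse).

r f'

  after r: (1 5 2)
  after f': (2 3 5 4)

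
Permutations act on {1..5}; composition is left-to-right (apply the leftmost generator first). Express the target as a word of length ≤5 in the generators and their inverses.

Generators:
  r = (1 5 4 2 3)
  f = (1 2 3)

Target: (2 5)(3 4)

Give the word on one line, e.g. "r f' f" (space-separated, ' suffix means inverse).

r r r f'

  after r: (1 5 4 2 3)
  after r: (1 4 3 5 2)
  after r: (1 2 5 3 4)
  after f': (2 5)(3 4)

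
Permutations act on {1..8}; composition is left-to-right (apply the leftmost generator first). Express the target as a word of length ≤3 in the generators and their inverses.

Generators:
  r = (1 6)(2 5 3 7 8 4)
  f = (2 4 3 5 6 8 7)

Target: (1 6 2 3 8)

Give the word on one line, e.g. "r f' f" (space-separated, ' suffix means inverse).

f' r'

  after f': (2 7 8 6 5 3 4)
  after r': (1 6 2 3 8)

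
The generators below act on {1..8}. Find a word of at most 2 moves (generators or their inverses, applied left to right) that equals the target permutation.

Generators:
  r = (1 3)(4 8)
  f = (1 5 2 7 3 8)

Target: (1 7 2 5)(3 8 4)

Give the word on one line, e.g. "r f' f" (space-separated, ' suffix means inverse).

r' f'

  after r': (1 3)(4 8)
  after f': (1 7 2 5)(3 8 4)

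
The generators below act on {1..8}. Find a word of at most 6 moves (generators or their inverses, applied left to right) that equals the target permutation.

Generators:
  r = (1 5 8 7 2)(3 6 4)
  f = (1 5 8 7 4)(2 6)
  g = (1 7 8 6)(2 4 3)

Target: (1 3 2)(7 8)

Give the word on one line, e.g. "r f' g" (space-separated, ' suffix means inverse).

  after g: (1 7 8 6)(2 4 3)
  after r: (1 2 3)(4 6 5 8)
  after f': (1 6)(2 3 4)(7 8)
  after r': (1 3 6 2 4 7 5)
  after f: (1 3 2)(7 8)

g r f' r' f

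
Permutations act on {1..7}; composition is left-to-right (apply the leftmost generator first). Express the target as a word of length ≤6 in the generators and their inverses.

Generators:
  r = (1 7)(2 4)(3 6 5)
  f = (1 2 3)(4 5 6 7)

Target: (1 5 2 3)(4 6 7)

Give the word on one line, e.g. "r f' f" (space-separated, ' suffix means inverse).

f r f r' f'

  after f: (1 2 3)(4 5 6 7)
  after r: (1 4 3 7 2 6)
  after f: (1 5 6 2 7 3 4)
  after r': (1 6 4 7 5 3 2)
  after f': (1 5 2 3)(4 6 7)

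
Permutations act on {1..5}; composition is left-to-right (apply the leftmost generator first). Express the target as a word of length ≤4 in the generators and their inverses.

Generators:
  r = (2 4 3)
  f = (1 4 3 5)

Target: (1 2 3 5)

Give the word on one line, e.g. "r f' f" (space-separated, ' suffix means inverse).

f r'

  after f: (1 4 3 5)
  after r': (1 2 3 5)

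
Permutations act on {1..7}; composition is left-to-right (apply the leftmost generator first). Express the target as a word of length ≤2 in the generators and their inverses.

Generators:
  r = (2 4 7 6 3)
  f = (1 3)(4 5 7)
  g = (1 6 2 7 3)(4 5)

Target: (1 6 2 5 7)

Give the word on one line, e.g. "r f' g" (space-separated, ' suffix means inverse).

g f'

  after g: (1 6 2 7 3)(4 5)
  after f': (1 6 2 5 7)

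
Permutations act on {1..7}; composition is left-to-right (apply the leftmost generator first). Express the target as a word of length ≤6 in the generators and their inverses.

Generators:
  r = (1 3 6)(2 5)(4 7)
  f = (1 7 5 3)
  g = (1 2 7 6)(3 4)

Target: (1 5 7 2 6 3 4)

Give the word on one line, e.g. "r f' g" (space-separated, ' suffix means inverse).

  after g': (1 6 7 2)(3 4)
  after r: (2 3 7 5)(4 6)
  after f: (1 7 3 5 2)(4 6)
  after f: (1 5 2 7)(4 6)
  after g: (1 5 7 2 6 3 4)

g' r f f g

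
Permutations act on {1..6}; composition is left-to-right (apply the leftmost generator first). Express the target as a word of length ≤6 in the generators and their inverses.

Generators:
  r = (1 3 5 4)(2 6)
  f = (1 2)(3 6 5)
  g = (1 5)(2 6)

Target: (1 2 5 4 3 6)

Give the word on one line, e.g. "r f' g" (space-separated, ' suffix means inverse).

  after f: (1 2)(3 6 5)
  after g: (1 6)(2 5 3)
  after g: (1 2)(3 6 5)
  after r': (1 6 3 2 4 5)
  after r': (1 2 5 4 3 6)

f g g r' r'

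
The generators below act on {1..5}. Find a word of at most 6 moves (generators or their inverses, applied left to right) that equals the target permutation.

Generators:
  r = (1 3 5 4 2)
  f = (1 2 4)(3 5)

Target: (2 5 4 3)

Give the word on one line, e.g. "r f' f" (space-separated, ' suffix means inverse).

  after r: (1 3 5 4 2)
  after f: (1 5)
  after r': (1 3)(2 4 5)
  after r': (2 5 4 3)

r f r' r'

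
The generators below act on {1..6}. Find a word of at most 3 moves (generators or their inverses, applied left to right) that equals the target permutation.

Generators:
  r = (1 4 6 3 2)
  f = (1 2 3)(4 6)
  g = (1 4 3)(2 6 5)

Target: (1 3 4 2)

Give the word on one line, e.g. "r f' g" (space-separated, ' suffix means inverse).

r' f

  after r': (1 2 3 6 4)
  after f: (1 3 4 2)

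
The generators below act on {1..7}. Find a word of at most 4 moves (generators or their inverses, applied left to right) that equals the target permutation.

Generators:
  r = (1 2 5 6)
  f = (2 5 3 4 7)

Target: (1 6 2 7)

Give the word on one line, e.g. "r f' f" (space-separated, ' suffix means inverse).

  after f: (2 5 3 4 7)
  after r': (1 6 5 3 4 7)
  after f': (1 6 2 7)

f r' f'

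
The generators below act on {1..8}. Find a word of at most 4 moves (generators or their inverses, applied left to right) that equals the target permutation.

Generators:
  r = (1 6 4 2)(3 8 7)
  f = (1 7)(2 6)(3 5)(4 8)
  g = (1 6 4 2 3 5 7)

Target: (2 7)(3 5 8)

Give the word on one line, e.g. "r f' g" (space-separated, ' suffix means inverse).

  after g: (1 6 4 2 3 5 7)
  after r': (2 7)(3 5 8)

g r'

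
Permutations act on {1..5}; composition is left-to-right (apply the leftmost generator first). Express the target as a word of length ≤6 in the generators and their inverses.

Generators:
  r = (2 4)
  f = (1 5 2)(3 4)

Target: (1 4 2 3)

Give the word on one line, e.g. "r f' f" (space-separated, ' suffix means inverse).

r f' r f' f'

  after r: (2 4)
  after f': (1 2 3 4 5)
  after r: (1 4 5)(2 3)
  after f': (1 3 5 2 4)
  after f': (1 4 2 3)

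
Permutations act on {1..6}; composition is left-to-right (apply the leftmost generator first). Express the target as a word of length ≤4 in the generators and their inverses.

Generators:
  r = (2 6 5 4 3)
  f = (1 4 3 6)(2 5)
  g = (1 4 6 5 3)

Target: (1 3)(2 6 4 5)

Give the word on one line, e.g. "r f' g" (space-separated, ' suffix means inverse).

g r

  after g: (1 4 6 5 3)
  after r: (1 3)(2 6 4 5)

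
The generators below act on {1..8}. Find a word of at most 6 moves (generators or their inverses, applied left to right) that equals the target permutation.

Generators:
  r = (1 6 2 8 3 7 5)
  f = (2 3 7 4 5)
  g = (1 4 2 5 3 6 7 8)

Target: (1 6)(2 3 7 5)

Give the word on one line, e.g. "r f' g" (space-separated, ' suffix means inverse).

  after g: (1 4 2 5 3 6 7 8)
  after r': (1 4 6 3)(2 7)(5 8)
  after g': (2 6 5 7 4 3 8)
  after r: (1 6)(4 7)
  after f: (1 6)(2 3 7 5)

g r' g' r f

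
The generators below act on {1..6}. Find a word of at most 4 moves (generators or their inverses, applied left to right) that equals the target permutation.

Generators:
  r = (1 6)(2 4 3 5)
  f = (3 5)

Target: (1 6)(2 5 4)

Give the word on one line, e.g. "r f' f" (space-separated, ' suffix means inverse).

  after f': (3 5)
  after r': (1 6)(2 5 4)

f' r'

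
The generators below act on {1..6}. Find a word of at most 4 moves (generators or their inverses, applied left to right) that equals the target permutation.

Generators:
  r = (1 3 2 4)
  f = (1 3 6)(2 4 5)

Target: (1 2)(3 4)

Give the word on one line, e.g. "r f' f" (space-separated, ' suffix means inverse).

f' r' f' r

  after f': (1 6 3)(2 5 4)
  after r': (1 6)(2 5)(3 4)
  after f': (1 3 2 4)
  after r: (1 2)(3 4)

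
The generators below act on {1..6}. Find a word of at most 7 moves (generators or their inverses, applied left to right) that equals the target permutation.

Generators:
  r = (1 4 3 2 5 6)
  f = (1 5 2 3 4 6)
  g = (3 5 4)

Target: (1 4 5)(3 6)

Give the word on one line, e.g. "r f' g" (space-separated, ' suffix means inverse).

r' r' g f' g'

  after r': (1 6 5 2 3 4)
  after r': (1 5 3)(2 4 6)
  after g: (1 4 6 2 3)
  after f': (1 3 6 5)
  after g': (1 4 5)(3 6)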